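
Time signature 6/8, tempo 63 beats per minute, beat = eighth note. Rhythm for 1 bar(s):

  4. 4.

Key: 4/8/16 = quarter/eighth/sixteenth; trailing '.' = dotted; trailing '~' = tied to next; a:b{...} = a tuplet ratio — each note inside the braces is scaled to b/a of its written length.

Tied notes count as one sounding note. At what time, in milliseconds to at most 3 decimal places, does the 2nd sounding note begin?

note 2 onset = 3b = 2857.143ms

1. 0.0ms @ 0 + 2857.143ms (3)
2. 2857.143ms @ 3 + 2857.143ms (3)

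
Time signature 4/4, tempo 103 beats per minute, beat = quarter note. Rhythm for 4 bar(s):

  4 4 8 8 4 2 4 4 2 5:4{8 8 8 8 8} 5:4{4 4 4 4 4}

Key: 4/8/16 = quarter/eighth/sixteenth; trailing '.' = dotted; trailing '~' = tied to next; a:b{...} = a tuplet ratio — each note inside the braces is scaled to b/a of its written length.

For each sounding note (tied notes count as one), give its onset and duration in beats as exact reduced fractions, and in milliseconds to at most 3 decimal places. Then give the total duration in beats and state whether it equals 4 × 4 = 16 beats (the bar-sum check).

1) 0.0ms=0b +582.524ms=1b
2) 582.524ms=1b +582.524ms=1b
3) 1165.049ms=2b +291.262ms=1/2b
4) 1456.311ms=5/2b +291.262ms=1/2b
5) 1747.573ms=3b +582.524ms=1b
6) 2330.097ms=4b +1165.049ms=2b
7) 3495.146ms=6b +582.524ms=1b
8) 4077.67ms=7b +582.524ms=1b
9) 4660.194ms=8b +1165.049ms=2b
10) 5825.243ms=10b +233.01ms=2/5b
11) 6058.252ms=52/5b +233.01ms=2/5b
12) 6291.262ms=54/5b +233.01ms=2/5b
13) 6524.272ms=56/5b +233.01ms=2/5b
14) 6757.282ms=58/5b +233.01ms=2/5b
15) 6990.291ms=12b +466.019ms=4/5b
16) 7456.311ms=64/5b +466.019ms=4/5b
17) 7922.33ms=68/5b +466.019ms=4/5b
18) 8388.35ms=72/5b +466.019ms=4/5b
19) 8854.369ms=76/5b +466.019ms=4/5b
Σ=16b of 16 (103bpm 4/4) — PASS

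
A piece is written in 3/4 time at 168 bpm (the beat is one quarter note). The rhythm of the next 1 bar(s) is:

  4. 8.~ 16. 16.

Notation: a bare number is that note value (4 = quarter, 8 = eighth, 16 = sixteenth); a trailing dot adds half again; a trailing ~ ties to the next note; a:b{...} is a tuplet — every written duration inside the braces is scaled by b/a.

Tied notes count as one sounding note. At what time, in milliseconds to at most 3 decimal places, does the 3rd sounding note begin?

1. 0.0ms @ 0 + 535.714ms (3/2)
2. 535.714ms @ 3/2 + 401.786ms (9/8)
3. 937.5ms @ 21/8 + 133.929ms (3/8)

note 3 onset = 21/8b = 937.5ms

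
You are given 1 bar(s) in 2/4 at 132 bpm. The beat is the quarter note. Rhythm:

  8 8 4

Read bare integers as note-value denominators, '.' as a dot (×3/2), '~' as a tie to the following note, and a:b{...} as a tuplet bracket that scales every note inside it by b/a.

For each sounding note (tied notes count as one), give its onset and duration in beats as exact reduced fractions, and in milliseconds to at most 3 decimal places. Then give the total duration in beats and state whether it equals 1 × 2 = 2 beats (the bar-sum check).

1) 0.0ms=0b +227.273ms=1/2b
2) 227.273ms=1/2b +227.273ms=1/2b
3) 454.545ms=1b +454.545ms=1b
Σ=2b of 2 (132bpm 2/4) — PASS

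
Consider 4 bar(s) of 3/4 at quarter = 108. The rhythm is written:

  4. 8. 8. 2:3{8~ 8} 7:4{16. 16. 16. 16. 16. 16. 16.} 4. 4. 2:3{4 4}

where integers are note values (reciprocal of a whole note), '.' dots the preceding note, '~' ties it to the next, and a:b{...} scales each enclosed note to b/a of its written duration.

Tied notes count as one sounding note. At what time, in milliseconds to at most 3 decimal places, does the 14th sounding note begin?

note 14 onset = 9b = 5000.0ms

1. 0.0ms @ 0 + 833.333ms (3/2)
2. 833.333ms @ 3/2 + 416.667ms (3/4)
3. 1250.0ms @ 9/4 + 416.667ms (3/4)
4. 1666.667ms @ 3 + 833.333ms (3/2)
5. 2500.0ms @ 9/2 + 119.048ms (3/14)
6. 2619.048ms @ 33/7 + 119.048ms (3/14)
7. 2738.095ms @ 69/14 + 119.048ms (3/14)
8. 2857.143ms @ 36/7 + 119.048ms (3/14)
9. 2976.19ms @ 75/14 + 119.048ms (3/14)
10. 3095.238ms @ 39/7 + 119.048ms (3/14)
11. 3214.286ms @ 81/14 + 119.048ms (3/14)
12. 3333.333ms @ 6 + 833.333ms (3/2)
13. 4166.667ms @ 15/2 + 833.333ms (3/2)
14. 5000.0ms @ 9 + 833.333ms (3/2)
15. 5833.333ms @ 21/2 + 833.333ms (3/2)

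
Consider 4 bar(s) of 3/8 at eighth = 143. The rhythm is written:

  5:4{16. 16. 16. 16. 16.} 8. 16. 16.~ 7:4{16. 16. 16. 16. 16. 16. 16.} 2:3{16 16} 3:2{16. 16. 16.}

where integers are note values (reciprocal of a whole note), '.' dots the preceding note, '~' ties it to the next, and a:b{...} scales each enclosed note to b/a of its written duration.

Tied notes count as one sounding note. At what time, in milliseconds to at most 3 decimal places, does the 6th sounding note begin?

note 6 onset = 3b = 1258.741ms

1. 0.0ms @ 0 + 251.748ms (3/5)
2. 251.748ms @ 3/5 + 251.748ms (3/5)
3. 503.497ms @ 6/5 + 251.748ms (3/5)
4. 755.245ms @ 9/5 + 251.748ms (3/5)
5. 1006.993ms @ 12/5 + 251.748ms (3/5)
6. 1258.741ms @ 3 + 629.371ms (3/2)
7. 1888.112ms @ 9/2 + 314.685ms (3/4)
8. 2202.797ms @ 21/4 + 494.505ms (33/28)
9. 2697.303ms @ 45/7 + 179.82ms (3/7)
10. 2877.123ms @ 48/7 + 179.82ms (3/7)
11. 3056.943ms @ 51/7 + 179.82ms (3/7)
12. 3236.763ms @ 54/7 + 179.82ms (3/7)
13. 3416.583ms @ 57/7 + 179.82ms (3/7)
14. 3596.404ms @ 60/7 + 179.82ms (3/7)
15. 3776.224ms @ 9 + 314.685ms (3/4)
16. 4090.909ms @ 39/4 + 314.685ms (3/4)
17. 4405.594ms @ 21/2 + 209.79ms (1/2)
18. 4615.385ms @ 11 + 209.79ms (1/2)
19. 4825.175ms @ 23/2 + 209.79ms (1/2)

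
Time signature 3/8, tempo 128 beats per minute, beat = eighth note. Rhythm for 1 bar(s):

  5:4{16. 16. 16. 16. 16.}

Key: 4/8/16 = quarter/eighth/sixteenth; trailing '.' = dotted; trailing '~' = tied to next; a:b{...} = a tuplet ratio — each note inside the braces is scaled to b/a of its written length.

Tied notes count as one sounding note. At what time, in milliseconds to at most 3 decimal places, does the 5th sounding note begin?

note 5 onset = 12/5b = 1125.0ms

1. 0.0ms @ 0 + 281.25ms (3/5)
2. 281.25ms @ 3/5 + 281.25ms (3/5)
3. 562.5ms @ 6/5 + 281.25ms (3/5)
4. 843.75ms @ 9/5 + 281.25ms (3/5)
5. 1125.0ms @ 12/5 + 281.25ms (3/5)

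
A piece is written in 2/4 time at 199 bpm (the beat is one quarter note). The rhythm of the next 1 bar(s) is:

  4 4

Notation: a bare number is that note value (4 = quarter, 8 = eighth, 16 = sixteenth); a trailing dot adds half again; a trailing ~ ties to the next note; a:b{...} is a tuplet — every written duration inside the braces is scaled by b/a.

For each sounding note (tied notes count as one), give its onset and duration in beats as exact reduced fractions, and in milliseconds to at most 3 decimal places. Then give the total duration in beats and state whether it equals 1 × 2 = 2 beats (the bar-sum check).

1) 0.0ms=0b +301.508ms=1b
2) 301.508ms=1b +301.508ms=1b
Σ=2b of 2 (199bpm 2/4) — PASS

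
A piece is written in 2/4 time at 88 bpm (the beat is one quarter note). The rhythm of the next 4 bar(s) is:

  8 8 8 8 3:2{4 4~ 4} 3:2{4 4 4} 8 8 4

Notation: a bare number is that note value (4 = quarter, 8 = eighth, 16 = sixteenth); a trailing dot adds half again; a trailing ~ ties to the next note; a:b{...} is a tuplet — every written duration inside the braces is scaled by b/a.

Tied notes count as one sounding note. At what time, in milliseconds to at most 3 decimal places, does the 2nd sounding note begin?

1. 0.0ms @ 0 + 340.909ms (1/2)
2. 340.909ms @ 1/2 + 340.909ms (1/2)
3. 681.818ms @ 1 + 340.909ms (1/2)
4. 1022.727ms @ 3/2 + 340.909ms (1/2)
5. 1363.636ms @ 2 + 454.545ms (2/3)
6. 1818.182ms @ 8/3 + 909.091ms (4/3)
7. 2727.273ms @ 4 + 454.545ms (2/3)
8. 3181.818ms @ 14/3 + 454.545ms (2/3)
9. 3636.364ms @ 16/3 + 454.545ms (2/3)
10. 4090.909ms @ 6 + 340.909ms (1/2)
11. 4431.818ms @ 13/2 + 340.909ms (1/2)
12. 4772.727ms @ 7 + 681.818ms (1)

note 2 onset = 1/2b = 340.909ms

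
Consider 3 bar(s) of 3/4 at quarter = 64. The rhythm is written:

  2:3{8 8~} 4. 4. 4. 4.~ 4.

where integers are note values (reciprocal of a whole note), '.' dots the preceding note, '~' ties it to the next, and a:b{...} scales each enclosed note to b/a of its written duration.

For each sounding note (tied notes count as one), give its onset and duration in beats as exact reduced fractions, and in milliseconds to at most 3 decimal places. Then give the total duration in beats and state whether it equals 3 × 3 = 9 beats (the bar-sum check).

1) 0.0ms=0b +703.125ms=3/4b
2) 703.125ms=3/4b +2109.375ms=9/4b
3) 2812.5ms=3b +1406.25ms=3/2b
4) 4218.75ms=9/2b +1406.25ms=3/2b
5) 5625.0ms=6b +2812.5ms=3b
Σ=9b of 9 (64bpm 3/4) — PASS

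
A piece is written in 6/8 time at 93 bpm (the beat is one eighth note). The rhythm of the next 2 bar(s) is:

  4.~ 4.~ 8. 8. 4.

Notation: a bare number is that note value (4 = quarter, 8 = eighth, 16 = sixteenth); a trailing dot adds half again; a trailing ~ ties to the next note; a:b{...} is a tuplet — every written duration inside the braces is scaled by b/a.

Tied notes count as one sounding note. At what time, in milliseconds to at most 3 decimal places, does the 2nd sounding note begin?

note 2 onset = 15/2b = 4838.71ms

1. 0.0ms @ 0 + 4838.71ms (15/2)
2. 4838.71ms @ 15/2 + 967.742ms (3/2)
3. 5806.452ms @ 9 + 1935.484ms (3)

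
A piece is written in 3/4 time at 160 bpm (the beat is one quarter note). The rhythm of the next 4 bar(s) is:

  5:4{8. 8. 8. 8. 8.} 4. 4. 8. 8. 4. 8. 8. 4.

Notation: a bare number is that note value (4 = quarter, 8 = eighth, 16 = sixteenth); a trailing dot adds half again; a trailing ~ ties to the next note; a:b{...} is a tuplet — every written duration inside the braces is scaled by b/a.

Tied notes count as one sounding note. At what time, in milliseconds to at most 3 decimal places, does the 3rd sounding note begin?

1. 0.0ms @ 0 + 225.0ms (3/5)
2. 225.0ms @ 3/5 + 225.0ms (3/5)
3. 450.0ms @ 6/5 + 225.0ms (3/5)
4. 675.0ms @ 9/5 + 225.0ms (3/5)
5. 900.0ms @ 12/5 + 225.0ms (3/5)
6. 1125.0ms @ 3 + 562.5ms (3/2)
7. 1687.5ms @ 9/2 + 562.5ms (3/2)
8. 2250.0ms @ 6 + 281.25ms (3/4)
9. 2531.25ms @ 27/4 + 281.25ms (3/4)
10. 2812.5ms @ 15/2 + 562.5ms (3/2)
11. 3375.0ms @ 9 + 281.25ms (3/4)
12. 3656.25ms @ 39/4 + 281.25ms (3/4)
13. 3937.5ms @ 21/2 + 562.5ms (3/2)

note 3 onset = 6/5b = 450.0ms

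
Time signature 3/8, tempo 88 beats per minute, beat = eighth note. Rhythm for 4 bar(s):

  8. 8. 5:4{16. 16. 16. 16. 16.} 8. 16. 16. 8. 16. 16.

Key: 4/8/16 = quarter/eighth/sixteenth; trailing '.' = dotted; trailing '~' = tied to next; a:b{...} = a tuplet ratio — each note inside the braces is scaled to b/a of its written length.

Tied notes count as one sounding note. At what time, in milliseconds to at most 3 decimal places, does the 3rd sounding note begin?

note 3 onset = 3b = 2045.455ms

1. 0.0ms @ 0 + 1022.727ms (3/2)
2. 1022.727ms @ 3/2 + 1022.727ms (3/2)
3. 2045.455ms @ 3 + 409.091ms (3/5)
4. 2454.545ms @ 18/5 + 409.091ms (3/5)
5. 2863.636ms @ 21/5 + 409.091ms (3/5)
6. 3272.727ms @ 24/5 + 409.091ms (3/5)
7. 3681.818ms @ 27/5 + 409.091ms (3/5)
8. 4090.909ms @ 6 + 1022.727ms (3/2)
9. 5113.636ms @ 15/2 + 511.364ms (3/4)
10. 5625.0ms @ 33/4 + 511.364ms (3/4)
11. 6136.364ms @ 9 + 1022.727ms (3/2)
12. 7159.091ms @ 21/2 + 511.364ms (3/4)
13. 7670.455ms @ 45/4 + 511.364ms (3/4)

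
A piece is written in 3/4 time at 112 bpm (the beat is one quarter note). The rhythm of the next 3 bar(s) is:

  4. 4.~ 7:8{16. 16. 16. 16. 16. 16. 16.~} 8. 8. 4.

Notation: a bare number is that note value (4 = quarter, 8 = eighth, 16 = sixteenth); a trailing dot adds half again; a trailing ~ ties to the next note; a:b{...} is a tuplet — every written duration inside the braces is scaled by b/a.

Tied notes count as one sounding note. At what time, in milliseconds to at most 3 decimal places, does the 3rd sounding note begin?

note 3 onset = 24/7b = 1836.735ms

1. 0.0ms @ 0 + 803.571ms (3/2)
2. 803.571ms @ 3/2 + 1033.163ms (27/14)
3. 1836.735ms @ 24/7 + 229.592ms (3/7)
4. 2066.327ms @ 27/7 + 229.592ms (3/7)
5. 2295.918ms @ 30/7 + 229.592ms (3/7)
6. 2525.51ms @ 33/7 + 229.592ms (3/7)
7. 2755.102ms @ 36/7 + 229.592ms (3/7)
8. 2984.694ms @ 39/7 + 631.378ms (33/28)
9. 3616.071ms @ 27/4 + 401.786ms (3/4)
10. 4017.857ms @ 15/2 + 803.571ms (3/2)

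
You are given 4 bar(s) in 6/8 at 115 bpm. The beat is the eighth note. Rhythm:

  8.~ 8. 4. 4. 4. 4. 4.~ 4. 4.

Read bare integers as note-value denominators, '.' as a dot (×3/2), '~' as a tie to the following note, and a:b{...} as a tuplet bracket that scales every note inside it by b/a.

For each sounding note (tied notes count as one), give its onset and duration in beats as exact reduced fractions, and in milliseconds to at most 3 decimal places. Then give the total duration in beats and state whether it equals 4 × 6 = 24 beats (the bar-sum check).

1) 0.0ms=0b +1565.217ms=3b
2) 1565.217ms=3b +1565.217ms=3b
3) 3130.435ms=6b +1565.217ms=3b
4) 4695.652ms=9b +1565.217ms=3b
5) 6260.87ms=12b +1565.217ms=3b
6) 7826.087ms=15b +3130.435ms=6b
7) 10956.522ms=21b +1565.217ms=3b
Σ=24b of 24 (115bpm 6/8) — PASS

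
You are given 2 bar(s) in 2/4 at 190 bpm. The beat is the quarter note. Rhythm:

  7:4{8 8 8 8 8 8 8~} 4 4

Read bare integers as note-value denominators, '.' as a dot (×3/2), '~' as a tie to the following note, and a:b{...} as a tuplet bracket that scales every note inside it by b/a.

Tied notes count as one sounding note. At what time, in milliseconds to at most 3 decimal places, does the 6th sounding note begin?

1. 0.0ms @ 0 + 90.226ms (2/7)
2. 90.226ms @ 2/7 + 90.226ms (2/7)
3. 180.451ms @ 4/7 + 90.226ms (2/7)
4. 270.677ms @ 6/7 + 90.226ms (2/7)
5. 360.902ms @ 8/7 + 90.226ms (2/7)
6. 451.128ms @ 10/7 + 90.226ms (2/7)
7. 541.353ms @ 12/7 + 406.015ms (9/7)
8. 947.368ms @ 3 + 315.789ms (1)

note 6 onset = 10/7b = 451.128ms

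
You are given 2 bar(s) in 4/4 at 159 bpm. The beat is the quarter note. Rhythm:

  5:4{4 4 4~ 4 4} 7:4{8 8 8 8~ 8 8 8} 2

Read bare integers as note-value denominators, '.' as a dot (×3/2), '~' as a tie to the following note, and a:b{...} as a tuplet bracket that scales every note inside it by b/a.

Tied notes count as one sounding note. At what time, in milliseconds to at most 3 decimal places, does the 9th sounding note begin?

note 9 onset = 38/7b = 2048.518ms

1. 0.0ms @ 0 + 301.887ms (4/5)
2. 301.887ms @ 4/5 + 301.887ms (4/5)
3. 603.774ms @ 8/5 + 603.774ms (8/5)
4. 1207.547ms @ 16/5 + 301.887ms (4/5)
5. 1509.434ms @ 4 + 107.817ms (2/7)
6. 1617.251ms @ 30/7 + 107.817ms (2/7)
7. 1725.067ms @ 32/7 + 107.817ms (2/7)
8. 1832.884ms @ 34/7 + 215.633ms (4/7)
9. 2048.518ms @ 38/7 + 107.817ms (2/7)
10. 2156.334ms @ 40/7 + 107.817ms (2/7)
11. 2264.151ms @ 6 + 754.717ms (2)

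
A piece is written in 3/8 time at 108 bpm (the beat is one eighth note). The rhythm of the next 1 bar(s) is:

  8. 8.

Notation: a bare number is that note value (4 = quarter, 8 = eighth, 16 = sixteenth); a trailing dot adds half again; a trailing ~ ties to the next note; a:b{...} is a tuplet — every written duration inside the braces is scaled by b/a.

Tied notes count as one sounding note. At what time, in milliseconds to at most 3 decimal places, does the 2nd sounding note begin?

note 2 onset = 3/2b = 833.333ms

1. 0.0ms @ 0 + 833.333ms (3/2)
2. 833.333ms @ 3/2 + 833.333ms (3/2)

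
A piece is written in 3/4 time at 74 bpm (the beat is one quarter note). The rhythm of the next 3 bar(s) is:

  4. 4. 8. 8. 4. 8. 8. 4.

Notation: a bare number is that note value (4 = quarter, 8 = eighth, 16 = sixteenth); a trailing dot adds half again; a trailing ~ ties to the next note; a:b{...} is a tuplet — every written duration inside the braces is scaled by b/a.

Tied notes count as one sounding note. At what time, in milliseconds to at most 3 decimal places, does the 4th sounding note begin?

note 4 onset = 15/4b = 3040.541ms

1. 0.0ms @ 0 + 1216.216ms (3/2)
2. 1216.216ms @ 3/2 + 1216.216ms (3/2)
3. 2432.432ms @ 3 + 608.108ms (3/4)
4. 3040.541ms @ 15/4 + 608.108ms (3/4)
5. 3648.649ms @ 9/2 + 1216.216ms (3/2)
6. 4864.865ms @ 6 + 608.108ms (3/4)
7. 5472.973ms @ 27/4 + 608.108ms (3/4)
8. 6081.081ms @ 15/2 + 1216.216ms (3/2)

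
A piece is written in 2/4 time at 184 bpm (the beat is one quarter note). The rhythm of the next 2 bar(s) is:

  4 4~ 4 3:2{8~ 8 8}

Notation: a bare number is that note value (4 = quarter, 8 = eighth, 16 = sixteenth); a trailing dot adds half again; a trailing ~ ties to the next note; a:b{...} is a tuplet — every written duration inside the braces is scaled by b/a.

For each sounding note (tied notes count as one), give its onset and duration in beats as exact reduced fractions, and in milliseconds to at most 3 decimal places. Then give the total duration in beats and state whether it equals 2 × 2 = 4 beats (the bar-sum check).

1) 0.0ms=0b +326.087ms=1b
2) 326.087ms=1b +652.174ms=2b
3) 978.261ms=3b +217.391ms=2/3b
4) 1195.652ms=11/3b +108.696ms=1/3b
Σ=4b of 4 (184bpm 2/4) — PASS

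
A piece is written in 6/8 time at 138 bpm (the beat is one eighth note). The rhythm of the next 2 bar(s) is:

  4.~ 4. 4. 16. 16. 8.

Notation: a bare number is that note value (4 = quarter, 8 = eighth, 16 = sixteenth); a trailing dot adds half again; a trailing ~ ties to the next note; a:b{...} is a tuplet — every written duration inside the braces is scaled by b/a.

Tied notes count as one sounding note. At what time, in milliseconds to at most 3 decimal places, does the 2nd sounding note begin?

note 2 onset = 6b = 2608.696ms

1. 0.0ms @ 0 + 2608.696ms (6)
2. 2608.696ms @ 6 + 1304.348ms (3)
3. 3913.043ms @ 9 + 326.087ms (3/4)
4. 4239.13ms @ 39/4 + 326.087ms (3/4)
5. 4565.217ms @ 21/2 + 652.174ms (3/2)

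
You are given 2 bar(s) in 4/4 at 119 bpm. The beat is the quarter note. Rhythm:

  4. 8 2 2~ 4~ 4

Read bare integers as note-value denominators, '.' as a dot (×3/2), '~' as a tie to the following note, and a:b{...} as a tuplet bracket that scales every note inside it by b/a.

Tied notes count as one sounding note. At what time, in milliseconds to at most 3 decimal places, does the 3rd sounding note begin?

note 3 onset = 2b = 1008.403ms

1. 0.0ms @ 0 + 756.303ms (3/2)
2. 756.303ms @ 3/2 + 252.101ms (1/2)
3. 1008.403ms @ 2 + 1008.403ms (2)
4. 2016.807ms @ 4 + 2016.807ms (4)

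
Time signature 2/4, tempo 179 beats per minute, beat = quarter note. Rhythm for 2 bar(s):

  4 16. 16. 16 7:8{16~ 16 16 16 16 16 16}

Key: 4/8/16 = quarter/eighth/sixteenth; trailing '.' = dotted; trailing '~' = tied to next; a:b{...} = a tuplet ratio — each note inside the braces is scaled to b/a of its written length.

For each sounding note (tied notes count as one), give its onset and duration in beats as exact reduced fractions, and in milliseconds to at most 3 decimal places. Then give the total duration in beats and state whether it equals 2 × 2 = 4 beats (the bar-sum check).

1) 0.0ms=0b +335.196ms=1b
2) 335.196ms=1b +125.698ms=3/8b
3) 460.894ms=11/8b +125.698ms=3/8b
4) 586.592ms=7/4b +83.799ms=1/4b
5) 670.391ms=2b +191.54ms=4/7b
6) 861.931ms=18/7b +95.77ms=2/7b
7) 957.702ms=20/7b +95.77ms=2/7b
8) 1053.472ms=22/7b +95.77ms=2/7b
9) 1149.242ms=24/7b +95.77ms=2/7b
10) 1245.012ms=26/7b +95.77ms=2/7b
Σ=4b of 4 (179bpm 2/4) — PASS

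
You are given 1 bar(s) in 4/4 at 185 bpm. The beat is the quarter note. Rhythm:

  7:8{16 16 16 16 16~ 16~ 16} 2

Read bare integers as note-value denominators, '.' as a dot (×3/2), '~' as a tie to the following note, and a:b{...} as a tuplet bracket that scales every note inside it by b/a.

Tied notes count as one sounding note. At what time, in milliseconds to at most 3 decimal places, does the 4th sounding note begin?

note 4 onset = 6/7b = 277.992ms

1. 0.0ms @ 0 + 92.664ms (2/7)
2. 92.664ms @ 2/7 + 92.664ms (2/7)
3. 185.328ms @ 4/7 + 92.664ms (2/7)
4. 277.992ms @ 6/7 + 92.664ms (2/7)
5. 370.656ms @ 8/7 + 277.992ms (6/7)
6. 648.649ms @ 2 + 648.649ms (2)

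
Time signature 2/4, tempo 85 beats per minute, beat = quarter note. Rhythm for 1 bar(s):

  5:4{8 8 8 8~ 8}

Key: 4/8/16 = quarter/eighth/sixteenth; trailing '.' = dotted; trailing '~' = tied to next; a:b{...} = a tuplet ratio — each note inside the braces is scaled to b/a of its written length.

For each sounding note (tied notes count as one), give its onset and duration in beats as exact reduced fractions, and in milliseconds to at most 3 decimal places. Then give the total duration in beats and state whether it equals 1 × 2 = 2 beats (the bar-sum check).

1) 0.0ms=0b +282.353ms=2/5b
2) 282.353ms=2/5b +282.353ms=2/5b
3) 564.706ms=4/5b +282.353ms=2/5b
4) 847.059ms=6/5b +564.706ms=4/5b
Σ=2b of 2 (85bpm 2/4) — PASS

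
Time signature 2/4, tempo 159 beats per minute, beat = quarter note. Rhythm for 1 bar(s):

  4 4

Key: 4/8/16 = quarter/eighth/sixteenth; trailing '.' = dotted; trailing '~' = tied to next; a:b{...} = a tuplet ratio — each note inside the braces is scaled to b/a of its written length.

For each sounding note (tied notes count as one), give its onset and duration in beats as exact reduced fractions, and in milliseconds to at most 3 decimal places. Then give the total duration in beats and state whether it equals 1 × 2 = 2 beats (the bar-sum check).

1) 0.0ms=0b +377.358ms=1b
2) 377.358ms=1b +377.358ms=1b
Σ=2b of 2 (159bpm 2/4) — PASS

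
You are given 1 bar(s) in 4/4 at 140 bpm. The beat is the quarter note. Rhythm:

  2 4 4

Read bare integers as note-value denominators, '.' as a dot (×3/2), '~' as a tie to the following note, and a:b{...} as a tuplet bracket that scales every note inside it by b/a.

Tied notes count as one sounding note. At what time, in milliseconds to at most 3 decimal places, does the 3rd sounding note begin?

note 3 onset = 3b = 1285.714ms

1. 0.0ms @ 0 + 857.143ms (2)
2. 857.143ms @ 2 + 428.571ms (1)
3. 1285.714ms @ 3 + 428.571ms (1)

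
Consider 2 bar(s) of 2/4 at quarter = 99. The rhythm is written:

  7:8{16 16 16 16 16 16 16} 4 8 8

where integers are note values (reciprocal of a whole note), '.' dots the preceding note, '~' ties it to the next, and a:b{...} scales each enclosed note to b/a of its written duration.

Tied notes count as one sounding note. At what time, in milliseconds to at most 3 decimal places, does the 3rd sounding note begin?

1. 0.0ms @ 0 + 173.16ms (2/7)
2. 173.16ms @ 2/7 + 173.16ms (2/7)
3. 346.32ms @ 4/7 + 173.16ms (2/7)
4. 519.481ms @ 6/7 + 173.16ms (2/7)
5. 692.641ms @ 8/7 + 173.16ms (2/7)
6. 865.801ms @ 10/7 + 173.16ms (2/7)
7. 1038.961ms @ 12/7 + 173.16ms (2/7)
8. 1212.121ms @ 2 + 606.061ms (1)
9. 1818.182ms @ 3 + 303.03ms (1/2)
10. 2121.212ms @ 7/2 + 303.03ms (1/2)

note 3 onset = 4/7b = 346.32ms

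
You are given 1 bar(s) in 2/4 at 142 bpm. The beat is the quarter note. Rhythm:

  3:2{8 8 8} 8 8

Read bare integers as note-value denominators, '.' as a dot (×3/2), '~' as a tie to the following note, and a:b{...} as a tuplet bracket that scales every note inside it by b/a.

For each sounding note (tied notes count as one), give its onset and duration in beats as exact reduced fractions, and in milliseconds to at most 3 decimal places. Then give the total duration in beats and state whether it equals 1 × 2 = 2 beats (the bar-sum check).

1) 0.0ms=0b +140.845ms=1/3b
2) 140.845ms=1/3b +140.845ms=1/3b
3) 281.69ms=2/3b +140.845ms=1/3b
4) 422.535ms=1b +211.268ms=1/2b
5) 633.803ms=3/2b +211.268ms=1/2b
Σ=2b of 2 (142bpm 2/4) — PASS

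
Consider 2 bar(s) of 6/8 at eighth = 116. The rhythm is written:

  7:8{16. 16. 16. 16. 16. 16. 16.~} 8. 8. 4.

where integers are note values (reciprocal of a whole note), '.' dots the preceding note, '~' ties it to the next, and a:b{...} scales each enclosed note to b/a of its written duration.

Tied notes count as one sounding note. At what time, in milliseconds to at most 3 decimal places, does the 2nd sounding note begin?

1. 0.0ms @ 0 + 443.35ms (6/7)
2. 443.35ms @ 6/7 + 443.35ms (6/7)
3. 886.7ms @ 12/7 + 443.35ms (6/7)
4. 1330.049ms @ 18/7 + 443.35ms (6/7)
5. 1773.399ms @ 24/7 + 443.35ms (6/7)
6. 2216.749ms @ 30/7 + 443.35ms (6/7)
7. 2660.099ms @ 36/7 + 1219.212ms (33/14)
8. 3879.31ms @ 15/2 + 775.862ms (3/2)
9. 4655.172ms @ 9 + 1551.724ms (3)

note 2 onset = 6/7b = 443.35ms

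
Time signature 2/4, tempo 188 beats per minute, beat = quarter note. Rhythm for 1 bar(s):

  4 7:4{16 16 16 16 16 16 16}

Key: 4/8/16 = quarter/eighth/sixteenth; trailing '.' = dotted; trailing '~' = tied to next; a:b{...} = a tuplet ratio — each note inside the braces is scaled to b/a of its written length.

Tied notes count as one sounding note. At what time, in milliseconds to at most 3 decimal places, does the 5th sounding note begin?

1. 0.0ms @ 0 + 319.149ms (1)
2. 319.149ms @ 1 + 45.593ms (1/7)
3. 364.742ms @ 8/7 + 45.593ms (1/7)
4. 410.334ms @ 9/7 + 45.593ms (1/7)
5. 455.927ms @ 10/7 + 45.593ms (1/7)
6. 501.52ms @ 11/7 + 45.593ms (1/7)
7. 547.112ms @ 12/7 + 45.593ms (1/7)
8. 592.705ms @ 13/7 + 45.593ms (1/7)

note 5 onset = 10/7b = 455.927ms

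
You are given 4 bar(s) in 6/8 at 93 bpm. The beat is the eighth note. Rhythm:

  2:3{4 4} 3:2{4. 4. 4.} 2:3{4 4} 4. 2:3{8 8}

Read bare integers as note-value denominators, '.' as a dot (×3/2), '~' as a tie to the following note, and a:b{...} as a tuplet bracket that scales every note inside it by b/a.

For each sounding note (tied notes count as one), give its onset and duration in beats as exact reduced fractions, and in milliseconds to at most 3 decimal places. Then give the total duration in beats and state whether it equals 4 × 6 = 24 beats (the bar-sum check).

1) 0.0ms=0b +1935.484ms=3b
2) 1935.484ms=3b +1935.484ms=3b
3) 3870.968ms=6b +1290.323ms=2b
4) 5161.29ms=8b +1290.323ms=2b
5) 6451.613ms=10b +1290.323ms=2b
6) 7741.935ms=12b +1935.484ms=3b
7) 9677.419ms=15b +1935.484ms=3b
8) 11612.903ms=18b +1935.484ms=3b
9) 13548.387ms=21b +967.742ms=3/2b
10) 14516.129ms=45/2b +967.742ms=3/2b
Σ=24b of 24 (93bpm 6/8) — PASS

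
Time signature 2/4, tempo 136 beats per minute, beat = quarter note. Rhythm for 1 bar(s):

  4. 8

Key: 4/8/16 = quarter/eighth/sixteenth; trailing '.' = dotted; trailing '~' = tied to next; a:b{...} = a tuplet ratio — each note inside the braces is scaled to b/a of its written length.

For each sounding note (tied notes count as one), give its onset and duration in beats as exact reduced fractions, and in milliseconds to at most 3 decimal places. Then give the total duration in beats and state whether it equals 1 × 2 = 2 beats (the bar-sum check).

1) 0.0ms=0b +661.765ms=3/2b
2) 661.765ms=3/2b +220.588ms=1/2b
Σ=2b of 2 (136bpm 2/4) — PASS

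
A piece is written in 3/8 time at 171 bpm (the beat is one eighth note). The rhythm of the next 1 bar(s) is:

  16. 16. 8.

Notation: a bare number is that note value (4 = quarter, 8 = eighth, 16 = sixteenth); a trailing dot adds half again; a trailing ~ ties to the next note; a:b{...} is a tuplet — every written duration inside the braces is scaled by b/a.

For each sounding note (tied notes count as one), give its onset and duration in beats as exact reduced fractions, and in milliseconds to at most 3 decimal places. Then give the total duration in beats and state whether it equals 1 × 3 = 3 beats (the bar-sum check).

1) 0.0ms=0b +263.158ms=3/4b
2) 263.158ms=3/4b +263.158ms=3/4b
3) 526.316ms=3/2b +526.316ms=3/2b
Σ=3b of 3 (171bpm 3/8) — PASS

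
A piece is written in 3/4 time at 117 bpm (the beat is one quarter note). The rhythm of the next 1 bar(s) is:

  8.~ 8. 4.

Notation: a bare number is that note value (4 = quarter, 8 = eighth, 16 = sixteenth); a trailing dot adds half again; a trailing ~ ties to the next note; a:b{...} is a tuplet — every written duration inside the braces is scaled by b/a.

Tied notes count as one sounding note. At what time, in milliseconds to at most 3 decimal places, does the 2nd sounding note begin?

1. 0.0ms @ 0 + 769.231ms (3/2)
2. 769.231ms @ 3/2 + 769.231ms (3/2)

note 2 onset = 3/2b = 769.231ms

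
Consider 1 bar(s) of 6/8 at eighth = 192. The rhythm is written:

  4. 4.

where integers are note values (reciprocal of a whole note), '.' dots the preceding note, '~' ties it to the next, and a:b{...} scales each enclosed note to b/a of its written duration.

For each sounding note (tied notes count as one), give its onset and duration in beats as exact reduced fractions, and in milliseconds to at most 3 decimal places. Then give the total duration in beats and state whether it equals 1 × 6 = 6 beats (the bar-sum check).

1) 0.0ms=0b +937.5ms=3b
2) 937.5ms=3b +937.5ms=3b
Σ=6b of 6 (192bpm 6/8) — PASS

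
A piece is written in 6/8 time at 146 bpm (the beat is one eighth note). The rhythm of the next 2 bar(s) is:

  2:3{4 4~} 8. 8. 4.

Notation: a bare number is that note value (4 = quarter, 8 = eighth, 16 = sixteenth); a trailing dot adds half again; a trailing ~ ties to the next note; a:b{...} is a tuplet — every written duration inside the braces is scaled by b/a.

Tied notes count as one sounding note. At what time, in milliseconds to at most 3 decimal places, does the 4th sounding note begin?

1. 0.0ms @ 0 + 1232.877ms (3)
2. 1232.877ms @ 3 + 1849.315ms (9/2)
3. 3082.192ms @ 15/2 + 616.438ms (3/2)
4. 3698.63ms @ 9 + 1232.877ms (3)

note 4 onset = 9b = 3698.63ms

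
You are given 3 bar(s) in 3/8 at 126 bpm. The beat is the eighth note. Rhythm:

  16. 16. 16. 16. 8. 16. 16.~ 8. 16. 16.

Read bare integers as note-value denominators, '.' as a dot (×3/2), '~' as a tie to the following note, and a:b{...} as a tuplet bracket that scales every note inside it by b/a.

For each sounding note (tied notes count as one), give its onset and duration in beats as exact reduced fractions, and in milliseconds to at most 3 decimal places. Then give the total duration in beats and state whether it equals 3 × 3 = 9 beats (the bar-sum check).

1) 0.0ms=0b +357.143ms=3/4b
2) 357.143ms=3/4b +357.143ms=3/4b
3) 714.286ms=3/2b +357.143ms=3/4b
4) 1071.429ms=9/4b +357.143ms=3/4b
5) 1428.571ms=3b +714.286ms=3/2b
6) 2142.857ms=9/2b +357.143ms=3/4b
7) 2500.0ms=21/4b +1071.429ms=9/4b
8) 3571.429ms=15/2b +357.143ms=3/4b
9) 3928.571ms=33/4b +357.143ms=3/4b
Σ=9b of 9 (126bpm 3/8) — PASS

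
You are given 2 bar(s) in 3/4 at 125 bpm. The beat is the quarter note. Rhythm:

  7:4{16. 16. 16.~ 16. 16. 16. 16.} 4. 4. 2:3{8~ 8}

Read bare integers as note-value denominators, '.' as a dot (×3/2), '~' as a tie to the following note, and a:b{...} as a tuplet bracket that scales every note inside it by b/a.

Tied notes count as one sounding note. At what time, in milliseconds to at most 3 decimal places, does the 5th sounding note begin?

note 5 onset = 15/14b = 514.286ms

1. 0.0ms @ 0 + 102.857ms (3/14)
2. 102.857ms @ 3/14 + 102.857ms (3/14)
3. 205.714ms @ 3/7 + 205.714ms (3/7)
4. 411.429ms @ 6/7 + 102.857ms (3/14)
5. 514.286ms @ 15/14 + 102.857ms (3/14)
6. 617.143ms @ 9/7 + 102.857ms (3/14)
7. 720.0ms @ 3/2 + 720.0ms (3/2)
8. 1440.0ms @ 3 + 720.0ms (3/2)
9. 2160.0ms @ 9/2 + 720.0ms (3/2)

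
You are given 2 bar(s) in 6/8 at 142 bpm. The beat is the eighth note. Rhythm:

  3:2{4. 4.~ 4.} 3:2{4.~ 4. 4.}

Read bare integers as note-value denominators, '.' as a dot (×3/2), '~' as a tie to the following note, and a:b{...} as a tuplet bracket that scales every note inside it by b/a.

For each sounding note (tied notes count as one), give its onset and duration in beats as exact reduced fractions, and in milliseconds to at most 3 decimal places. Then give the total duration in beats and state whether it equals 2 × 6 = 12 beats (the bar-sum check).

1) 0.0ms=0b +845.07ms=2b
2) 845.07ms=2b +1690.141ms=4b
3) 2535.211ms=6b +1690.141ms=4b
4) 4225.352ms=10b +845.07ms=2b
Σ=12b of 12 (142bpm 6/8) — PASS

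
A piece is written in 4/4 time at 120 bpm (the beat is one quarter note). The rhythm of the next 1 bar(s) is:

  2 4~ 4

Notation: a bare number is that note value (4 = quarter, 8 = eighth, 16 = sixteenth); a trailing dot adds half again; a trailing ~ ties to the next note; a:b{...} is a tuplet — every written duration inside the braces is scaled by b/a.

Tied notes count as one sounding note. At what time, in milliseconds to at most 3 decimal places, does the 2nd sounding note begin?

note 2 onset = 2b = 1000.0ms

1. 0.0ms @ 0 + 1000.0ms (2)
2. 1000.0ms @ 2 + 1000.0ms (2)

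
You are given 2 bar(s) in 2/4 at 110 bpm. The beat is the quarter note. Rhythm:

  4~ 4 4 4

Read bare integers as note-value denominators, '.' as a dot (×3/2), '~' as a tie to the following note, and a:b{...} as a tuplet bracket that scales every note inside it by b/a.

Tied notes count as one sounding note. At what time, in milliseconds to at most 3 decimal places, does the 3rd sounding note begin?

1. 0.0ms @ 0 + 1090.909ms (2)
2. 1090.909ms @ 2 + 545.455ms (1)
3. 1636.364ms @ 3 + 545.455ms (1)

note 3 onset = 3b = 1636.364ms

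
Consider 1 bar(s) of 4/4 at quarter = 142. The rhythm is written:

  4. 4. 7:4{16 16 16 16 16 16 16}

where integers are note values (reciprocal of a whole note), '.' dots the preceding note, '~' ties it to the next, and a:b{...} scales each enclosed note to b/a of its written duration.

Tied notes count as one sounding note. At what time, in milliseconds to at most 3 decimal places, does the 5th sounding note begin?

note 5 onset = 23/7b = 1388.33ms

1. 0.0ms @ 0 + 633.803ms (3/2)
2. 633.803ms @ 3/2 + 633.803ms (3/2)
3. 1267.606ms @ 3 + 60.362ms (1/7)
4. 1327.968ms @ 22/7 + 60.362ms (1/7)
5. 1388.33ms @ 23/7 + 60.362ms (1/7)
6. 1448.692ms @ 24/7 + 60.362ms (1/7)
7. 1509.054ms @ 25/7 + 60.362ms (1/7)
8. 1569.416ms @ 26/7 + 60.362ms (1/7)
9. 1629.779ms @ 27/7 + 60.362ms (1/7)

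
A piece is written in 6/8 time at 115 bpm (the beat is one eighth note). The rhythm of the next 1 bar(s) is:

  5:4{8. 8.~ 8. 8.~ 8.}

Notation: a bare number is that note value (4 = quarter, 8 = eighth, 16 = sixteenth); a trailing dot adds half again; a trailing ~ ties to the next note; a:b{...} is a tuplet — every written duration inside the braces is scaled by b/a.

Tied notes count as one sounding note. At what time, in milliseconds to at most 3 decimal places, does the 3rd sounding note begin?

note 3 onset = 18/5b = 1878.261ms

1. 0.0ms @ 0 + 626.087ms (6/5)
2. 626.087ms @ 6/5 + 1252.174ms (12/5)
3. 1878.261ms @ 18/5 + 1252.174ms (12/5)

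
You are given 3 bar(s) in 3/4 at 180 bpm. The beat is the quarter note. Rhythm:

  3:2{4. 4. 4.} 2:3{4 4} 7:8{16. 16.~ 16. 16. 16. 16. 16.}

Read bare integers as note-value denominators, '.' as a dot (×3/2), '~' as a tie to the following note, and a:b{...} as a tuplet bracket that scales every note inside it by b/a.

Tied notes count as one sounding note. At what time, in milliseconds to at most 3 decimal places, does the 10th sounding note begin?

note 10 onset = 57/7b = 2714.286ms

1. 0.0ms @ 0 + 333.333ms (1)
2. 333.333ms @ 1 + 333.333ms (1)
3. 666.667ms @ 2 + 333.333ms (1)
4. 1000.0ms @ 3 + 500.0ms (3/2)
5. 1500.0ms @ 9/2 + 500.0ms (3/2)
6. 2000.0ms @ 6 + 142.857ms (3/7)
7. 2142.857ms @ 45/7 + 285.714ms (6/7)
8. 2428.571ms @ 51/7 + 142.857ms (3/7)
9. 2571.429ms @ 54/7 + 142.857ms (3/7)
10. 2714.286ms @ 57/7 + 142.857ms (3/7)
11. 2857.143ms @ 60/7 + 142.857ms (3/7)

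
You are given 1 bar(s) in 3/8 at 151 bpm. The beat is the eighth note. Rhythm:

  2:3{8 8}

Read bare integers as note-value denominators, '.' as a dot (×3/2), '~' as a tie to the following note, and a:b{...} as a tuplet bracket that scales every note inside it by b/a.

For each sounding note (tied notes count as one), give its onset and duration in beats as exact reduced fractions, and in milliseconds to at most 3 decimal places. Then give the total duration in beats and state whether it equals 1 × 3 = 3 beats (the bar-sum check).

1) 0.0ms=0b +596.026ms=3/2b
2) 596.026ms=3/2b +596.026ms=3/2b
Σ=3b of 3 (151bpm 3/8) — PASS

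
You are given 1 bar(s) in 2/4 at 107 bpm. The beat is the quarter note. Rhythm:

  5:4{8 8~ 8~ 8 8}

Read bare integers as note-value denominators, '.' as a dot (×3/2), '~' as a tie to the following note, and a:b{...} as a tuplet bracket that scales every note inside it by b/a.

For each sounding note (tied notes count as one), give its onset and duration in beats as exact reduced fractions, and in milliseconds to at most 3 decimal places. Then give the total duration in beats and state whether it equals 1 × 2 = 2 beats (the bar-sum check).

1) 0.0ms=0b +224.299ms=2/5b
2) 224.299ms=2/5b +672.897ms=6/5b
3) 897.196ms=8/5b +224.299ms=2/5b
Σ=2b of 2 (107bpm 2/4) — PASS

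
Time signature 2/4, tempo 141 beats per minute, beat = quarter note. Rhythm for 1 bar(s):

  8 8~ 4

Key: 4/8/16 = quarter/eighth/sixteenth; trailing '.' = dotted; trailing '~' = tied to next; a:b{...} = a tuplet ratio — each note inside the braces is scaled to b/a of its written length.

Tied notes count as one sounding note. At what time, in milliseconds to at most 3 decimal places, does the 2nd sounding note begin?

1. 0.0ms @ 0 + 212.766ms (1/2)
2. 212.766ms @ 1/2 + 638.298ms (3/2)

note 2 onset = 1/2b = 212.766ms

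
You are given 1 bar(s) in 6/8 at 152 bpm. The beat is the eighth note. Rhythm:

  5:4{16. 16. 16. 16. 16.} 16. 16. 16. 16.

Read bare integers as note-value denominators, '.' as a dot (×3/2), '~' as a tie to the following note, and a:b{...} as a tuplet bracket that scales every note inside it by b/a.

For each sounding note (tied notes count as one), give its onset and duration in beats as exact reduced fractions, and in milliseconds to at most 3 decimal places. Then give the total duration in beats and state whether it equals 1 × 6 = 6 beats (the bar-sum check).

1) 0.0ms=0b +236.842ms=3/5b
2) 236.842ms=3/5b +236.842ms=3/5b
3) 473.684ms=6/5b +236.842ms=3/5b
4) 710.526ms=9/5b +236.842ms=3/5b
5) 947.368ms=12/5b +236.842ms=3/5b
6) 1184.211ms=3b +296.053ms=3/4b
7) 1480.263ms=15/4b +296.053ms=3/4b
8) 1776.316ms=9/2b +296.053ms=3/4b
9) 2072.368ms=21/4b +296.053ms=3/4b
Σ=6b of 6 (152bpm 6/8) — PASS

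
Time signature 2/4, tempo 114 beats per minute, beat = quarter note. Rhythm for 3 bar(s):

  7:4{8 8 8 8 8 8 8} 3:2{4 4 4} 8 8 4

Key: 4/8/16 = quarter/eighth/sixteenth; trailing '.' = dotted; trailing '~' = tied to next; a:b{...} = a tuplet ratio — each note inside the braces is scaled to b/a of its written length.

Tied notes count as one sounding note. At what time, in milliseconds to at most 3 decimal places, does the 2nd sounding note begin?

1. 0.0ms @ 0 + 150.376ms (2/7)
2. 150.376ms @ 2/7 + 150.376ms (2/7)
3. 300.752ms @ 4/7 + 150.376ms (2/7)
4. 451.128ms @ 6/7 + 150.376ms (2/7)
5. 601.504ms @ 8/7 + 150.376ms (2/7)
6. 751.88ms @ 10/7 + 150.376ms (2/7)
7. 902.256ms @ 12/7 + 150.376ms (2/7)
8. 1052.632ms @ 2 + 350.877ms (2/3)
9. 1403.509ms @ 8/3 + 350.877ms (2/3)
10. 1754.386ms @ 10/3 + 350.877ms (2/3)
11. 2105.263ms @ 4 + 263.158ms (1/2)
12. 2368.421ms @ 9/2 + 263.158ms (1/2)
13. 2631.579ms @ 5 + 526.316ms (1)

note 2 onset = 2/7b = 150.376ms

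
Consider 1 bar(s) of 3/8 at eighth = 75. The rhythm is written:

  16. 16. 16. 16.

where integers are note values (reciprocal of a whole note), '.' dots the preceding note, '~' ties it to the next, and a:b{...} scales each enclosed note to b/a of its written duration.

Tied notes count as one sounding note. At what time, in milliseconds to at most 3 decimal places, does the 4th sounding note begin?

1. 0.0ms @ 0 + 600.0ms (3/4)
2. 600.0ms @ 3/4 + 600.0ms (3/4)
3. 1200.0ms @ 3/2 + 600.0ms (3/4)
4. 1800.0ms @ 9/4 + 600.0ms (3/4)

note 4 onset = 9/4b = 1800.0ms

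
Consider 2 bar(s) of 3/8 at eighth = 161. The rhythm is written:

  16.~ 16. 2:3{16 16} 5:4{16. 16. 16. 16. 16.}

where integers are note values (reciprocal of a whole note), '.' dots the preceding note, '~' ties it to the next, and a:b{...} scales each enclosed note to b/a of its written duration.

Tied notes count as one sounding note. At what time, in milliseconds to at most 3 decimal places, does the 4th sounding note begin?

1. 0.0ms @ 0 + 559.006ms (3/2)
2. 559.006ms @ 3/2 + 279.503ms (3/4)
3. 838.509ms @ 9/4 + 279.503ms (3/4)
4. 1118.012ms @ 3 + 223.602ms (3/5)
5. 1341.615ms @ 18/5 + 223.602ms (3/5)
6. 1565.217ms @ 21/5 + 223.602ms (3/5)
7. 1788.82ms @ 24/5 + 223.602ms (3/5)
8. 2012.422ms @ 27/5 + 223.602ms (3/5)

note 4 onset = 3b = 1118.012ms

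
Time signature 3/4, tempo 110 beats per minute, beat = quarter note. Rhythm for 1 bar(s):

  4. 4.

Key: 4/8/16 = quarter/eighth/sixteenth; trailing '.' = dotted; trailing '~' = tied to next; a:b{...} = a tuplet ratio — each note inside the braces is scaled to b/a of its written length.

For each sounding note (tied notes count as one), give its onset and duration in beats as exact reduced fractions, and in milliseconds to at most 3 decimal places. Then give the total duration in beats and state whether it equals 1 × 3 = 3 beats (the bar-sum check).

1) 0.0ms=0b +818.182ms=3/2b
2) 818.182ms=3/2b +818.182ms=3/2b
Σ=3b of 3 (110bpm 3/4) — PASS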